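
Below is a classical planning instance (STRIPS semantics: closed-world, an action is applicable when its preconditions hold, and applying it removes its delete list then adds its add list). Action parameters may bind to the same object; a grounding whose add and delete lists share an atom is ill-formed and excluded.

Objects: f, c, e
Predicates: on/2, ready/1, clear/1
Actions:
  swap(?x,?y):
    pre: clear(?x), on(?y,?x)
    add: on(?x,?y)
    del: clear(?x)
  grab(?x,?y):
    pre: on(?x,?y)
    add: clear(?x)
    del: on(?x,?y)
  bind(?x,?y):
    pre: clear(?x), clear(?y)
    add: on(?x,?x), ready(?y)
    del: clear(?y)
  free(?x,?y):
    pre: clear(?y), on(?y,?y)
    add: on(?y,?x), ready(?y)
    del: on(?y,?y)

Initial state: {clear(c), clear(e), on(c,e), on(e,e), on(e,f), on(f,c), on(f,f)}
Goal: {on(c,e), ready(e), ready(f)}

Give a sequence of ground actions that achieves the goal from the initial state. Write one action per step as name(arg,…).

1. grab(f,f)  →  {clear(c), clear(e), clear(f), on(c,e), on(e,e), on(e,f), on(f,c)}
2. bind(f,f)  →  {clear(c), clear(e), on(c,e), on(e,e), on(e,f), on(f,c), on(f,f), ready(f)}
3. bind(c,e)  →  {clear(c), on(c,c), on(c,e), on(e,e), on(e,f), on(f,c), on(f,f), ready(e), ready(f)}

grab(f,f); bind(f,f); bind(c,e)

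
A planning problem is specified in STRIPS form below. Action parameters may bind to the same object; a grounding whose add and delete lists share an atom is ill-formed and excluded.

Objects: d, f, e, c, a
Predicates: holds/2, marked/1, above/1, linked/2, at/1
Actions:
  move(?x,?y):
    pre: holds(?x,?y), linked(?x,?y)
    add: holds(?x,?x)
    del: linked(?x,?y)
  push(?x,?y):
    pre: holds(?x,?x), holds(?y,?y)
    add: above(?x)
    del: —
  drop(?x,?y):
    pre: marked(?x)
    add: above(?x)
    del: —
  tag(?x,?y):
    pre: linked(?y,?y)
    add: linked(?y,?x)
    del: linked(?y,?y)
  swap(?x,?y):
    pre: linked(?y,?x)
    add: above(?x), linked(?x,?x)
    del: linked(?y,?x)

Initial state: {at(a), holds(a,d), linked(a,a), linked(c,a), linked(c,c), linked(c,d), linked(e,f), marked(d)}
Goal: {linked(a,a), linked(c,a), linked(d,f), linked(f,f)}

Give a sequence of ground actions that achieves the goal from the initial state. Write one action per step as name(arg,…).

swap(d,c); tag(f,d); swap(f,e)

1. swap(d,c)  →  {above(d), at(a), holds(a,d), linked(a,a), linked(c,a), linked(c,c), linked(d,d), linked(e,f), marked(d)}
2. tag(f,d)  →  {above(d), at(a), holds(a,d), linked(a,a), linked(c,a), linked(c,c), linked(d,f), linked(e,f), marked(d)}
3. swap(f,e)  →  {above(d), above(f), at(a), holds(a,d), linked(a,a), linked(c,a), linked(c,c), linked(d,f), linked(f,f), marked(d)}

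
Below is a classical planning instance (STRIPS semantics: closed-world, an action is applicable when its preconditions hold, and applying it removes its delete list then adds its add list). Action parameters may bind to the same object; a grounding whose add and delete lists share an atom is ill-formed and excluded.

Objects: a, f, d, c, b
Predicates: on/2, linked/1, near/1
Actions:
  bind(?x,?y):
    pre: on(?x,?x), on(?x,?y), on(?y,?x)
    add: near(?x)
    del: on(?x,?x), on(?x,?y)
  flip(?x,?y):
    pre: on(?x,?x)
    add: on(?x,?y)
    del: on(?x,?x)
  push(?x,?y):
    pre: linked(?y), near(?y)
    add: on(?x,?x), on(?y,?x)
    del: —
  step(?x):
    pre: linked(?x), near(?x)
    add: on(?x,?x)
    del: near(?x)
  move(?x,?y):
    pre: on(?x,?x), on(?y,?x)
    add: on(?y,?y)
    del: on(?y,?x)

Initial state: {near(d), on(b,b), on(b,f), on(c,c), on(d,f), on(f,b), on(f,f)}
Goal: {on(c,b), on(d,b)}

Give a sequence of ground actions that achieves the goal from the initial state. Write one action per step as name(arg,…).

1. flip(c,b)  →  {near(d), on(b,b), on(b,f), on(c,b), on(d,f), on(f,b), on(f,f)}
2. move(f,d)  →  {near(d), on(b,b), on(b,f), on(c,b), on(d,d), on(f,b), on(f,f)}
3. flip(d,b)  →  {near(d), on(b,b), on(b,f), on(c,b), on(d,b), on(f,b), on(f,f)}

flip(c,b); move(f,d); flip(d,b)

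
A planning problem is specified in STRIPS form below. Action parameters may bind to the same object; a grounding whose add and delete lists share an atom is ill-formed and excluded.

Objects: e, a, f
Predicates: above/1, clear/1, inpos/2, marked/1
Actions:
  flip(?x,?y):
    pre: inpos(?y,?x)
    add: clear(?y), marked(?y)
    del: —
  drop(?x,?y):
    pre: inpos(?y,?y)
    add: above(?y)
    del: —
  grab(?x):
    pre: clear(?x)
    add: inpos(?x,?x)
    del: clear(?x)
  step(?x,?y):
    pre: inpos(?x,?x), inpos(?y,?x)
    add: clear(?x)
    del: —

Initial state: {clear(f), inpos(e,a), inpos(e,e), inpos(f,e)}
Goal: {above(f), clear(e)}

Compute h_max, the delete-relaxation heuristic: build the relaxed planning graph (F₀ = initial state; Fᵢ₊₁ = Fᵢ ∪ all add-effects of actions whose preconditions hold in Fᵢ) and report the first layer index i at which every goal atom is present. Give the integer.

F0 = init (4 atoms)
F1 = F0 ∪ {above(e), clear(e), inpos(f,f), marked(e), marked(f)}  (9 atoms)
F2 = F1 ∪ {above(f)}  (10 atoms)
goal ⊆ F2  ⇒  h_max = 2

2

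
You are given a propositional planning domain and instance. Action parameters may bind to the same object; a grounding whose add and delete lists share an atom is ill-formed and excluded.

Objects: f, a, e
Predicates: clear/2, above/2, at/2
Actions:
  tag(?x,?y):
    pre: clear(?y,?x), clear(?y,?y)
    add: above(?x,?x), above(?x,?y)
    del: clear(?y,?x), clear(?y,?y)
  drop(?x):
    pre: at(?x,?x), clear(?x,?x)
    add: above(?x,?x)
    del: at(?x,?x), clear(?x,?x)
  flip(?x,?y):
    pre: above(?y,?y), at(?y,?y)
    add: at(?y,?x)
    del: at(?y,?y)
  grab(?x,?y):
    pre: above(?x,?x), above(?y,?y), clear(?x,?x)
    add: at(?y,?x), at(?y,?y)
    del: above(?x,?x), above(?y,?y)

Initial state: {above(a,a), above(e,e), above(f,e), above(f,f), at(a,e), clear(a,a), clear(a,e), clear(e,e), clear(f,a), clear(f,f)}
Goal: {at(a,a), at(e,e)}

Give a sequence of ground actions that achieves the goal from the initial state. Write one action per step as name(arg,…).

1. grab(f,a)  →  {above(e,e), above(f,e), at(a,a), at(a,e), at(a,f), clear(a,a), clear(a,e), clear(e,e), clear(f,a), clear(f,f)}
2. grab(e,e)  →  {above(f,e), at(a,a), at(a,e), at(a,f), at(e,e), clear(a,a), clear(a,e), clear(e,e), clear(f,a), clear(f,f)}

grab(f,a); grab(e,e)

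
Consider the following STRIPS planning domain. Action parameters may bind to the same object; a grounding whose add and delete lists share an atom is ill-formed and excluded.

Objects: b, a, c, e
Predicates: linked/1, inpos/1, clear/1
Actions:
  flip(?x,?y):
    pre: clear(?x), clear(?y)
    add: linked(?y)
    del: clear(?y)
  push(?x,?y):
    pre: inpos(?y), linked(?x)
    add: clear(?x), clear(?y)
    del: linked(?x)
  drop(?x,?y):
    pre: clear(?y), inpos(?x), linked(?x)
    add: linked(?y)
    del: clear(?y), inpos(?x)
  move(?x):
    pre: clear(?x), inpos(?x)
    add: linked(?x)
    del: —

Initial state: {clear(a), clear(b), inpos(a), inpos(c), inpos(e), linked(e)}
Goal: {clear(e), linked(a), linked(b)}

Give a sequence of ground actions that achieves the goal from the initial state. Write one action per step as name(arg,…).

1. flip(b,b)  →  {clear(a), inpos(a), inpos(c), inpos(e), linked(b), linked(e)}
2. flip(a,a)  →  {inpos(a), inpos(c), inpos(e), linked(a), linked(b), linked(e)}
3. push(e,a)  →  {clear(a), clear(e), inpos(a), inpos(c), inpos(e), linked(a), linked(b)}

flip(b,b); flip(a,a); push(e,a)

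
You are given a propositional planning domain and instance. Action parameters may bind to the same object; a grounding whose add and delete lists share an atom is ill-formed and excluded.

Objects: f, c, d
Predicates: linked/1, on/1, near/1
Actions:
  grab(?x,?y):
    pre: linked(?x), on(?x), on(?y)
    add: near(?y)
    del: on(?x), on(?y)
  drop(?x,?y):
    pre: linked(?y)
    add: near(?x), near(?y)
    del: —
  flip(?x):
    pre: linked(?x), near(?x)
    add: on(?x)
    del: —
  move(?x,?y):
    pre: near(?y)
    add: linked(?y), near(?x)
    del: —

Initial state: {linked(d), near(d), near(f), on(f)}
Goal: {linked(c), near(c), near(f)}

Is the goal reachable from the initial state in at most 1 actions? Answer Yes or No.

1. drop(c,d)  →  {linked(d), near(c), near(d), near(f), on(f)}
2. move(f,c)  →  {linked(c), linked(d), near(c), near(d), near(f), on(f)}
optimal plan length = 2; 2 > 1

No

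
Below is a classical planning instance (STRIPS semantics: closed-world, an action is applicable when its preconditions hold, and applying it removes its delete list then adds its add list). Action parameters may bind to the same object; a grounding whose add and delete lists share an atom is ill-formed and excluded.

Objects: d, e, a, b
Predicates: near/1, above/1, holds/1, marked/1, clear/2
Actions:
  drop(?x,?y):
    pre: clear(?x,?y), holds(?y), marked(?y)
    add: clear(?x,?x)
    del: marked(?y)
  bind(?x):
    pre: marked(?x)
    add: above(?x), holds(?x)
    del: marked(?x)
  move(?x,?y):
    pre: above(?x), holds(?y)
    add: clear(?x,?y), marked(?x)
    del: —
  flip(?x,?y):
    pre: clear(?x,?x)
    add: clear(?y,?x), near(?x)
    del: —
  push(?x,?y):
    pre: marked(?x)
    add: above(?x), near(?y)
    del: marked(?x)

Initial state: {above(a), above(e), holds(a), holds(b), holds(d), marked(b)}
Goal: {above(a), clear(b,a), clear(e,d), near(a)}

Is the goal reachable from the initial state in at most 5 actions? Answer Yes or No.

Yes

1. move(e,d)  →  {above(a), above(e), clear(e,d), holds(a), holds(b), holds(d), marked(b), marked(e)}
2. move(a,a)  →  {above(a), above(e), clear(a,a), clear(e,d), holds(a), holds(b), holds(d), marked(a), marked(b), marked(e)}
3. flip(a,b)  →  {above(a), above(e), clear(a,a), clear(b,a), clear(e,d), holds(a), holds(b), holds(d), marked(a), marked(b), marked(e), near(a)}
optimal plan length = 3; 3 ≤ 5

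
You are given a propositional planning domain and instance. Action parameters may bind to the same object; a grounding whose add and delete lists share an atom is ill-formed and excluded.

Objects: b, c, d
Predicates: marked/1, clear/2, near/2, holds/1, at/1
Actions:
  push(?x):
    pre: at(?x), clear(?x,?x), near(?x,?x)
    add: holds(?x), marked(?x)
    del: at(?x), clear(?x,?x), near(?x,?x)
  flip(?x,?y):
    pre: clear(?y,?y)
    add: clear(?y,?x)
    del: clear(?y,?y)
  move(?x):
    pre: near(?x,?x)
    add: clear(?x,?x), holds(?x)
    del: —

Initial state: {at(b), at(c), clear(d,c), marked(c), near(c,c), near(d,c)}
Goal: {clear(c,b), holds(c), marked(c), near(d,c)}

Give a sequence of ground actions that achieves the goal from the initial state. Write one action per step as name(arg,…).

1. move(c)  →  {at(b), at(c), clear(c,c), clear(d,c), holds(c), marked(c), near(c,c), near(d,c)}
2. flip(b,c)  →  {at(b), at(c), clear(c,b), clear(d,c), holds(c), marked(c), near(c,c), near(d,c)}

move(c); flip(b,c)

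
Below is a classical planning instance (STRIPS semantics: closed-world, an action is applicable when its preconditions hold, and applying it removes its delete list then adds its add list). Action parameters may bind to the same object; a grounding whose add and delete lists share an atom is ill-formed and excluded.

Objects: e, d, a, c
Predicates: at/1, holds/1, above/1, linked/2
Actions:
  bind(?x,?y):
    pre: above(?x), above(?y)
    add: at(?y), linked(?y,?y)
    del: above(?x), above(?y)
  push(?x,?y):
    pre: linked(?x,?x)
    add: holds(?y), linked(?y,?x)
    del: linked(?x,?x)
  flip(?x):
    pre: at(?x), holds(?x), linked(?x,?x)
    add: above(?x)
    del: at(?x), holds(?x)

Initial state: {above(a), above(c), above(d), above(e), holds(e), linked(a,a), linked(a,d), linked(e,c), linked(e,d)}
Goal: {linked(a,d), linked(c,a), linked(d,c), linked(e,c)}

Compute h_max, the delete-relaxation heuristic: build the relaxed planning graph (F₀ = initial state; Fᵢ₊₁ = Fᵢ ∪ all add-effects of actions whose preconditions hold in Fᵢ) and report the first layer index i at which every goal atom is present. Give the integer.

F0 = init (9 atoms)
F1 = F0 ∪ {at(a), at(c), at(d), at(e), holds(c), holds(d), linked(c,a), linked(c,c), linked(d,a), linked(d,d), linked(e,a), linked(e,e)}  (21 atoms)
F2 = F1 ∪ {holds(a), linked(a,c), linked(a,e), linked(c,d), linked(c,e), linked(d,c), linked(d,e)}  (28 atoms)
goal ⊆ F2  ⇒  h_max = 2

2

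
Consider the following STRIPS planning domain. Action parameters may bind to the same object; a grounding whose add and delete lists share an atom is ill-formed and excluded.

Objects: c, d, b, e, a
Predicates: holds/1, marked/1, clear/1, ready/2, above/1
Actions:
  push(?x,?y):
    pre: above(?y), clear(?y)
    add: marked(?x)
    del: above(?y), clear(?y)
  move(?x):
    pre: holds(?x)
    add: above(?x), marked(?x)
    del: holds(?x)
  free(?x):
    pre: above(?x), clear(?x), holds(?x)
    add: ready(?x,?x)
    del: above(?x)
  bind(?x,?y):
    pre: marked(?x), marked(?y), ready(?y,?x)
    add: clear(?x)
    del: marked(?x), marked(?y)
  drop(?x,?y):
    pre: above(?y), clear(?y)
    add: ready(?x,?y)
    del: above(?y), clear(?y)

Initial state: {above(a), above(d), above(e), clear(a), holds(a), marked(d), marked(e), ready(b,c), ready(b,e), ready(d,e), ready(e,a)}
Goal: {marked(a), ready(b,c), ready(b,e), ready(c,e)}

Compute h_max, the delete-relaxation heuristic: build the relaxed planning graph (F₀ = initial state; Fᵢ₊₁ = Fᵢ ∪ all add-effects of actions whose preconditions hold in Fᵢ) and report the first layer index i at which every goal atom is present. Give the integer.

2

F0 = init (11 atoms)
F1 = F0 ∪ {clear(e), marked(a), marked(b), marked(c), ready(a,a), ready(b,a), ready(c,a), ready(d,a)}  (19 atoms)
F2 = F1 ∪ {clear(c), ready(a,e), ready(c,e), ready(e,e)}  (23 atoms)
goal ⊆ F2  ⇒  h_max = 2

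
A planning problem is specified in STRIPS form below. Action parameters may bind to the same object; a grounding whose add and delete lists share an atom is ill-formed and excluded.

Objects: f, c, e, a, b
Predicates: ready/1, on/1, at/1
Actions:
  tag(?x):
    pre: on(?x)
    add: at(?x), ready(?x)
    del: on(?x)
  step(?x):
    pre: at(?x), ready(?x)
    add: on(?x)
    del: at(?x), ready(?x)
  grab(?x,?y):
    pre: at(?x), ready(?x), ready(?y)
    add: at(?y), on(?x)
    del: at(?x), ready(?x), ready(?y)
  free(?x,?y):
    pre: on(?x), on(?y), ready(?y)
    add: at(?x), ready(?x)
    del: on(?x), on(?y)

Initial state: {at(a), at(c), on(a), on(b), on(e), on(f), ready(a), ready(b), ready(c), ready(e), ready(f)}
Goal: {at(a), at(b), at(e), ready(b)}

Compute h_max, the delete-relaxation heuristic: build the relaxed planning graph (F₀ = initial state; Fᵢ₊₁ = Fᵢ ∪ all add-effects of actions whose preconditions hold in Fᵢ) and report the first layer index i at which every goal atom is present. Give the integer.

F0 = init (11 atoms)
F1 = F0 ∪ {at(b), at(e), at(f), on(c)}  (15 atoms)
goal ⊆ F1  ⇒  h_max = 1

1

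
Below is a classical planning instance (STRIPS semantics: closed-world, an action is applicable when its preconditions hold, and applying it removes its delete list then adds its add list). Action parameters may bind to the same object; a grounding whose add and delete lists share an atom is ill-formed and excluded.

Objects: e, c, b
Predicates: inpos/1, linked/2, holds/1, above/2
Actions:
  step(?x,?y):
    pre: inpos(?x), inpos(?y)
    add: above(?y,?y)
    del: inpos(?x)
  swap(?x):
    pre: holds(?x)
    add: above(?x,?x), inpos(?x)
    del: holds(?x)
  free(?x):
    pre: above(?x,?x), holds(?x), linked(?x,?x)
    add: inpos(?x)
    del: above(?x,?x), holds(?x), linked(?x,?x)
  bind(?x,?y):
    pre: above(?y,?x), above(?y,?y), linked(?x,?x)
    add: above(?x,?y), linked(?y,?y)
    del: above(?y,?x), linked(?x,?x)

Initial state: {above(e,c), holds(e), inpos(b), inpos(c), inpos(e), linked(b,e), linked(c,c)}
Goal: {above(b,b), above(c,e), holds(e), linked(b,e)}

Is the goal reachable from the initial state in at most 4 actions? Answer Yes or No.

1. step(e,e)  →  {above(e,c), above(e,e), holds(e), inpos(b), inpos(c), linked(b,e), linked(c,c)}
2. step(c,b)  →  {above(b,b), above(e,c), above(e,e), holds(e), inpos(b), linked(b,e), linked(c,c)}
3. bind(c,e)  →  {above(b,b), above(c,e), above(e,e), holds(e), inpos(b), linked(b,e), linked(e,e)}
optimal plan length = 3; 3 ≤ 4

Yes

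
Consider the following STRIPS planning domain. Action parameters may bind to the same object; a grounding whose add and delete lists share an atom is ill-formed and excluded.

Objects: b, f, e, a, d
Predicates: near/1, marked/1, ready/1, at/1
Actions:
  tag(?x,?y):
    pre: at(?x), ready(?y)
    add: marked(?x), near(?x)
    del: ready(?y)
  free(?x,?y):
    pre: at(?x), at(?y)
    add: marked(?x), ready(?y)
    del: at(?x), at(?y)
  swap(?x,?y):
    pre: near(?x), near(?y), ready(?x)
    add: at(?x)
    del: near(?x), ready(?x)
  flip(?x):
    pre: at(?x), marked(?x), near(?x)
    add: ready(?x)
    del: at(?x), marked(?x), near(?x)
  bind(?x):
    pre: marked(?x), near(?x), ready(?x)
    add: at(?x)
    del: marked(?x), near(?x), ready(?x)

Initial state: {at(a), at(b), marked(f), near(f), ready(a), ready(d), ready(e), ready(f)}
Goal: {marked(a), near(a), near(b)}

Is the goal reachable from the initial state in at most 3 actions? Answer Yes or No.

Yes

1. tag(b,f)  →  {at(a), at(b), marked(b), marked(f), near(b), near(f), ready(a), ready(d), ready(e)}
2. tag(a,e)  →  {at(a), at(b), marked(a), marked(b), marked(f), near(a), near(b), near(f), ready(a), ready(d)}
optimal plan length = 2; 2 ≤ 3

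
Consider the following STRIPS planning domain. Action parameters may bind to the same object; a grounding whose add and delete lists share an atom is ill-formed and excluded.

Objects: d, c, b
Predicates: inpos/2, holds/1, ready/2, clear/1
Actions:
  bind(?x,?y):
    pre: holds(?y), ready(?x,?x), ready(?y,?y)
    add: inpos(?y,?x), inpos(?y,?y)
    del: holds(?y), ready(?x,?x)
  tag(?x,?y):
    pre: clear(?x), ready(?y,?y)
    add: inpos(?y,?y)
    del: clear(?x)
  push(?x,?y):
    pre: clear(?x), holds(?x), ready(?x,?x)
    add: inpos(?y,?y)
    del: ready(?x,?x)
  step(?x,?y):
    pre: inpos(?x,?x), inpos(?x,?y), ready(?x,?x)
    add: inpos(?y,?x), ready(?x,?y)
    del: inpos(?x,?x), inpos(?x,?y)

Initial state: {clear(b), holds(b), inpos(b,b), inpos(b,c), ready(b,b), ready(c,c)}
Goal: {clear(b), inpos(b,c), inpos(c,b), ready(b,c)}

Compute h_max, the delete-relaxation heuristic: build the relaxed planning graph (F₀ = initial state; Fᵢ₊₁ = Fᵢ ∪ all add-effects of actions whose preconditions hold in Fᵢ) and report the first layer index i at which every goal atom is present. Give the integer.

1

F0 = init (6 atoms)
F1 = F0 ∪ {inpos(c,b), inpos(c,c), inpos(d,d), ready(b,c)}  (10 atoms)
goal ⊆ F1  ⇒  h_max = 1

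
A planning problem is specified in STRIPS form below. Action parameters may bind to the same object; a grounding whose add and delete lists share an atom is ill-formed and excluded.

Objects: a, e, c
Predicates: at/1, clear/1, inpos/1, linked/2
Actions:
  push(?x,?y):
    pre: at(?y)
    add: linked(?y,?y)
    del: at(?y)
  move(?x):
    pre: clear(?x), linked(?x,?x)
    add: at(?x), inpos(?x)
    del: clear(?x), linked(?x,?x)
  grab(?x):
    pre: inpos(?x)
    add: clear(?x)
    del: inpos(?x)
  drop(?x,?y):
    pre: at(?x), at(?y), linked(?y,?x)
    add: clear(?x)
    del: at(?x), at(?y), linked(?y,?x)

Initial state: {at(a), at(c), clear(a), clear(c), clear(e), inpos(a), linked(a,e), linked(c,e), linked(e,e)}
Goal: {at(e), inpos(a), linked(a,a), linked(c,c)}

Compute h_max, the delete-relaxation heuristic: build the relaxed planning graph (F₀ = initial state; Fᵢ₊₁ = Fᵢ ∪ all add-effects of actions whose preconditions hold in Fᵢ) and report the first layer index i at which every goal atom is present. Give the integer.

F0 = init (9 atoms)
F1 = F0 ∪ {at(e), inpos(e), linked(a,a), linked(c,c)}  (13 atoms)
goal ⊆ F1  ⇒  h_max = 1

1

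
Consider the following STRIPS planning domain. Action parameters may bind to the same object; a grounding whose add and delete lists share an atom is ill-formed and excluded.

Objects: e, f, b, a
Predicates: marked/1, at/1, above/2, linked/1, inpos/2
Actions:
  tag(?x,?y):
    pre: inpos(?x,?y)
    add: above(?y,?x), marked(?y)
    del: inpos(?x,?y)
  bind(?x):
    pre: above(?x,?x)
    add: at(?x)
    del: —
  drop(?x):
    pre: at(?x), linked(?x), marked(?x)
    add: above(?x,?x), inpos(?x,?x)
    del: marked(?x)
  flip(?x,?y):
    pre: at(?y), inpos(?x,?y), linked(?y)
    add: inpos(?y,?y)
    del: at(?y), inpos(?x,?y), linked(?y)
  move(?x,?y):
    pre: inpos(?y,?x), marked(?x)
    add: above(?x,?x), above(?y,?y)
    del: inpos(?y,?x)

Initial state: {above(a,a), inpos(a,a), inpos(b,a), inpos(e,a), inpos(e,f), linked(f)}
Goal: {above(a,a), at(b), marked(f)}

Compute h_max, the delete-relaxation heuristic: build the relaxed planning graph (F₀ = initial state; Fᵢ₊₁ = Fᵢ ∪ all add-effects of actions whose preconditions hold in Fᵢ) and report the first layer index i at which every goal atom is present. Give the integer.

3

F0 = init (6 atoms)
F1 = F0 ∪ {above(a,b), above(a,e), above(f,e), at(a), marked(a), marked(f)}  (12 atoms)
F2 = F1 ∪ {above(b,b), above(e,e), above(f,f)}  (15 atoms)
F3 = F2 ∪ {at(b), at(e), at(f)}  (18 atoms)
goal ⊆ F3  ⇒  h_max = 3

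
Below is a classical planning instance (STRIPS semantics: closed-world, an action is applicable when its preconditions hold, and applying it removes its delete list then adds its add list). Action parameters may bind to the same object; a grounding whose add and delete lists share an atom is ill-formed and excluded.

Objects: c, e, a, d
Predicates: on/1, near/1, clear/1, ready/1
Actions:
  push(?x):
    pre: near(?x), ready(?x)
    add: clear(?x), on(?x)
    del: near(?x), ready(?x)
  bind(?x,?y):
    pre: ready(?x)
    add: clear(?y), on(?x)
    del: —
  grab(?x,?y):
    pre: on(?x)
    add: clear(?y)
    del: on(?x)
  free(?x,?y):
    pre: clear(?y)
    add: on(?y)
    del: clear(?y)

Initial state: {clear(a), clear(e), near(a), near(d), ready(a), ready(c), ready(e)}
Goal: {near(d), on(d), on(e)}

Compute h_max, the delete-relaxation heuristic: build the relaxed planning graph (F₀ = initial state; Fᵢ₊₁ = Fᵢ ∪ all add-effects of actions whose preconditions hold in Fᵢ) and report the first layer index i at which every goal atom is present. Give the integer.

F0 = init (7 atoms)
F1 = F0 ∪ {clear(c), clear(d), on(a), on(c), on(e)}  (12 atoms)
F2 = F1 ∪ {on(d)}  (13 atoms)
goal ⊆ F2  ⇒  h_max = 2

2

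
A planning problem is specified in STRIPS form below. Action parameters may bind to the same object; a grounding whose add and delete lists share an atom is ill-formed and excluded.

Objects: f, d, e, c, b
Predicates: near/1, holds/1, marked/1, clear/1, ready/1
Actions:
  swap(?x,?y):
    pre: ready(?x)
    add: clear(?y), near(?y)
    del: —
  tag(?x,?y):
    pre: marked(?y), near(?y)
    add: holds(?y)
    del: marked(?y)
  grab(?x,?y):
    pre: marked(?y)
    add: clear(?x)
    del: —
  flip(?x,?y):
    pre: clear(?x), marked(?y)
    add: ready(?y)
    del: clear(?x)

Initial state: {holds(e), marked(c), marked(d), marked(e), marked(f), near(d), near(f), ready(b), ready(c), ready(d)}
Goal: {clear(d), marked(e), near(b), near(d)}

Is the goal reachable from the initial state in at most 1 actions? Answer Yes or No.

No

1. swap(d,d)  →  {clear(d), holds(e), marked(c), marked(d), marked(e), marked(f), near(d), near(f), ready(b), ready(c), ready(d)}
2. swap(d,b)  →  {clear(b), clear(d), holds(e), marked(c), marked(d), marked(e), marked(f), near(b), near(d), near(f), ready(b), ready(c), ready(d)}
optimal plan length = 2; 2 > 1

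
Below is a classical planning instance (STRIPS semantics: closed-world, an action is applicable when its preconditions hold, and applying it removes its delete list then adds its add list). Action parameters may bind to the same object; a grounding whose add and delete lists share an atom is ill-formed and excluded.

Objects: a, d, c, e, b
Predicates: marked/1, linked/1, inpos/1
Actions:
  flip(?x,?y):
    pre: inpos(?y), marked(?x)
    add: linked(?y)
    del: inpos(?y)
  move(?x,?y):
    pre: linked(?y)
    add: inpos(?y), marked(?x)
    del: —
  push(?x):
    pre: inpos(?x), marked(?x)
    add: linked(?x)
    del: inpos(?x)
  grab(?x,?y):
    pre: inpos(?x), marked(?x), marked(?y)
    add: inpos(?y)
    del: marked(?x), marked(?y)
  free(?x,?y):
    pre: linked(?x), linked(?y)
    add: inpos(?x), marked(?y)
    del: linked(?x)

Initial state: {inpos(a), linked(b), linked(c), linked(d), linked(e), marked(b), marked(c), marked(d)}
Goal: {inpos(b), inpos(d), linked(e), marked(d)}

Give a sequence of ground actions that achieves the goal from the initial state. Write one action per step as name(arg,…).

move(a,d); move(a,b)

1. move(a,d)  →  {inpos(a), inpos(d), linked(b), linked(c), linked(d), linked(e), marked(a), marked(b), marked(c), marked(d)}
2. move(a,b)  →  {inpos(a), inpos(b), inpos(d), linked(b), linked(c), linked(d), linked(e), marked(a), marked(b), marked(c), marked(d)}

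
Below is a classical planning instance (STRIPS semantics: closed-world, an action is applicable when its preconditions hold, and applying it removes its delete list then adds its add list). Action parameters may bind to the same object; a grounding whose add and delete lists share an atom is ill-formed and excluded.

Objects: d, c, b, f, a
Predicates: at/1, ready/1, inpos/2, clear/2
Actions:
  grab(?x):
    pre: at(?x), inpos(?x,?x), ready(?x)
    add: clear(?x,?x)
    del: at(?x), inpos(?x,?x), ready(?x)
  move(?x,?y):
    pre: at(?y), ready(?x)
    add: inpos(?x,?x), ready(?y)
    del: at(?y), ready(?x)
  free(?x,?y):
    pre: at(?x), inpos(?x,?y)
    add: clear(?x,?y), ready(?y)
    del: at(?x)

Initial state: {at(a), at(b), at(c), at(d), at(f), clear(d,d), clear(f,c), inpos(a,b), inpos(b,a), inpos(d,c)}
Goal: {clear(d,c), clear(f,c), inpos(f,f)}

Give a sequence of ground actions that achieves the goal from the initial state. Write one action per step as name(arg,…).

free(d,c); move(c,f); move(f,c)

1. free(d,c)  →  {at(a), at(b), at(c), at(f), clear(d,c), clear(d,d), clear(f,c), inpos(a,b), inpos(b,a), inpos(d,c), ready(c)}
2. move(c,f)  →  {at(a), at(b), at(c), clear(d,c), clear(d,d), clear(f,c), inpos(a,b), inpos(b,a), inpos(c,c), inpos(d,c), ready(f)}
3. move(f,c)  →  {at(a), at(b), clear(d,c), clear(d,d), clear(f,c), inpos(a,b), inpos(b,a), inpos(c,c), inpos(d,c), inpos(f,f), ready(c)}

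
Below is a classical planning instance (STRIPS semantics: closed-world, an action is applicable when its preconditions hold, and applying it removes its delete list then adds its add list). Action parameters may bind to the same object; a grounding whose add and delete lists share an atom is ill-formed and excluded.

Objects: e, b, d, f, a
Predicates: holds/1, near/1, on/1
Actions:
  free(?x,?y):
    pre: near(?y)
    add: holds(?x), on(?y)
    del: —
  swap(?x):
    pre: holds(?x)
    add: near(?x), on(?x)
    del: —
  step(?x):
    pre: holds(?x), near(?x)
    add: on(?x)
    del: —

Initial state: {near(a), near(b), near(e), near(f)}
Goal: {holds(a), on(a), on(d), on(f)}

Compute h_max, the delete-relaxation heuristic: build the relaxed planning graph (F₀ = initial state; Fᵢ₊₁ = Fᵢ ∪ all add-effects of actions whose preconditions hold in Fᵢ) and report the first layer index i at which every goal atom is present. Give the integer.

F0 = init (4 atoms)
F1 = F0 ∪ {holds(a), holds(b), holds(d), holds(e), holds(f), on(a), on(b), on(e), on(f)}  (13 atoms)
F2 = F1 ∪ {near(d), on(d)}  (15 atoms)
goal ⊆ F2  ⇒  h_max = 2

2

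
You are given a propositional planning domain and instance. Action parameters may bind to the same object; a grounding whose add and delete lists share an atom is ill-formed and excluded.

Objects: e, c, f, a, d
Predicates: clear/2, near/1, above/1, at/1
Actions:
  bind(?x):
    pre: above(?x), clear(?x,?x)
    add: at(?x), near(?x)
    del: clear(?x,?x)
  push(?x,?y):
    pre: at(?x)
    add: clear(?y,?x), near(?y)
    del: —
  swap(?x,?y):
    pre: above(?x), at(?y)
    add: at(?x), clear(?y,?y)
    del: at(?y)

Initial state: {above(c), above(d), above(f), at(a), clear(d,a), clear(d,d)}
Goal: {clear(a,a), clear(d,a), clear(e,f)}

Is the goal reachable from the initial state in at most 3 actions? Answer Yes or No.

1. swap(f,a)  →  {above(c), above(d), above(f), at(f), clear(a,a), clear(d,a), clear(d,d)}
2. push(f,e)  →  {above(c), above(d), above(f), at(f), clear(a,a), clear(d,a), clear(d,d), clear(e,f), near(e)}
optimal plan length = 2; 2 ≤ 3

Yes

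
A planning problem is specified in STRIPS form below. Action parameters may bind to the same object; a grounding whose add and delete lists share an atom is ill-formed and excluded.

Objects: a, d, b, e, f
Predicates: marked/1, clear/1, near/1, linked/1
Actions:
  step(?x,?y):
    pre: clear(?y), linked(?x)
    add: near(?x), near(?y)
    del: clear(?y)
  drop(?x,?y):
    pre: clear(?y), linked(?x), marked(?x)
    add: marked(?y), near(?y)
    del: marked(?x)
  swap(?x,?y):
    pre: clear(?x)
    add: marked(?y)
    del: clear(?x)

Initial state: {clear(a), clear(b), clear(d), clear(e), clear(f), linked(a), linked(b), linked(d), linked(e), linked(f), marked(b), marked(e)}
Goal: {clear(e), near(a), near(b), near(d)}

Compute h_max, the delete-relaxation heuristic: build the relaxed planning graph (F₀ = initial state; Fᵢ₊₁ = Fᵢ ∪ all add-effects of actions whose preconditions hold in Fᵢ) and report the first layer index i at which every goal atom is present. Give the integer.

1

F0 = init (12 atoms)
F1 = F0 ∪ {marked(a), marked(d), marked(f), near(a), near(b), near(d), near(e), near(f)}  (20 atoms)
goal ⊆ F1  ⇒  h_max = 1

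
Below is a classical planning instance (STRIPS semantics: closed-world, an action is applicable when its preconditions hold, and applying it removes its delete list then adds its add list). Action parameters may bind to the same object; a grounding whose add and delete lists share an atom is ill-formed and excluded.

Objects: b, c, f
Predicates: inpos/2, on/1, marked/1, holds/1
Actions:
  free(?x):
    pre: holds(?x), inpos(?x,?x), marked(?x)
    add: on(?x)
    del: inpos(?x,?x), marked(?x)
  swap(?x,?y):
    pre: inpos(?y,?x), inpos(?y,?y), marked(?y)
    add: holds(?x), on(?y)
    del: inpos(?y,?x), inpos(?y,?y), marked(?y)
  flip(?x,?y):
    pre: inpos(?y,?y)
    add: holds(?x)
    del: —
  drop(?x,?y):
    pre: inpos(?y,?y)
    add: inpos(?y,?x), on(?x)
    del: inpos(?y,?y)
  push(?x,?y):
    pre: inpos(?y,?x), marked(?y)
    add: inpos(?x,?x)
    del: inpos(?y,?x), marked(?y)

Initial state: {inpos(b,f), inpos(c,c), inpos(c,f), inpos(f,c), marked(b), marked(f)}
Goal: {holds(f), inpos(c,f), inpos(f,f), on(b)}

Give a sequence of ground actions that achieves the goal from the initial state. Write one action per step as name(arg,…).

1. flip(f,c)  →  {holds(f), inpos(b,f), inpos(c,c), inpos(c,f), inpos(f,c), marked(b), marked(f)}
2. drop(b,c)  →  {holds(f), inpos(b,f), inpos(c,b), inpos(c,f), inpos(f,c), marked(b), marked(f), on(b)}
3. push(f,b)  →  {holds(f), inpos(c,b), inpos(c,f), inpos(f,c), inpos(f,f), marked(f), on(b)}

flip(f,c); drop(b,c); push(f,b)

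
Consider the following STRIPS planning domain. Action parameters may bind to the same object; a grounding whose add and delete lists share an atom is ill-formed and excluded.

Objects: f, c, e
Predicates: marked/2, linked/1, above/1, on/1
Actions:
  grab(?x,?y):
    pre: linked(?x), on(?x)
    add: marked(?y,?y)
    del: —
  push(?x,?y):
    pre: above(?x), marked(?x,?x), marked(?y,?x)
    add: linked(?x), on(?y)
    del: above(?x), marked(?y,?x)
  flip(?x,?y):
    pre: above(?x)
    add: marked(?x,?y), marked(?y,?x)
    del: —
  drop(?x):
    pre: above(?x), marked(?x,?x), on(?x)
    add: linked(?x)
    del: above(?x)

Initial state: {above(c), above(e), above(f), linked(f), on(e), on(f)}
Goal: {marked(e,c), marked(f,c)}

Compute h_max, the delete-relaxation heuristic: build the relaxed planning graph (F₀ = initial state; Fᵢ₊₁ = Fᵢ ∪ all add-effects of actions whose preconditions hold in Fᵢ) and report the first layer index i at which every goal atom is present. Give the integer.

1

F0 = init (6 atoms)
F1 = F0 ∪ {marked(c,c), marked(c,e), marked(c,f), marked(e,c), marked(e,e), marked(e,f), marked(f,c), marked(f,e), marked(f,f)}  (15 atoms)
goal ⊆ F1  ⇒  h_max = 1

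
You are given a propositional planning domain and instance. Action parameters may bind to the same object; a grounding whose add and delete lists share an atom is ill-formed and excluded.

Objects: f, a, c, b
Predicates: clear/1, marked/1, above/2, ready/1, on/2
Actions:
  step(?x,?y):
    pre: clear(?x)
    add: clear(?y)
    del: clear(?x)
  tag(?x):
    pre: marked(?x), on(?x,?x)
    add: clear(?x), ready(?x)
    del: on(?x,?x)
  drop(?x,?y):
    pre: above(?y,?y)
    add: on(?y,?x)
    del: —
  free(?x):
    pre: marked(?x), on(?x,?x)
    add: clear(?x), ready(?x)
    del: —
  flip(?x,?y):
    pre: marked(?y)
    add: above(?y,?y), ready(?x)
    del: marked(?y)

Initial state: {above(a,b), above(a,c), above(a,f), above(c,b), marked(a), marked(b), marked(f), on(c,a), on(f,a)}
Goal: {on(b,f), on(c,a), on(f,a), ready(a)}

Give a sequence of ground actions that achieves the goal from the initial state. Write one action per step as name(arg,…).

flip(a,b); drop(f,b)

1. flip(a,b)  →  {above(a,b), above(a,c), above(a,f), above(b,b), above(c,b), marked(a), marked(f), on(c,a), on(f,a), ready(a)}
2. drop(f,b)  →  {above(a,b), above(a,c), above(a,f), above(b,b), above(c,b), marked(a), marked(f), on(b,f), on(c,a), on(f,a), ready(a)}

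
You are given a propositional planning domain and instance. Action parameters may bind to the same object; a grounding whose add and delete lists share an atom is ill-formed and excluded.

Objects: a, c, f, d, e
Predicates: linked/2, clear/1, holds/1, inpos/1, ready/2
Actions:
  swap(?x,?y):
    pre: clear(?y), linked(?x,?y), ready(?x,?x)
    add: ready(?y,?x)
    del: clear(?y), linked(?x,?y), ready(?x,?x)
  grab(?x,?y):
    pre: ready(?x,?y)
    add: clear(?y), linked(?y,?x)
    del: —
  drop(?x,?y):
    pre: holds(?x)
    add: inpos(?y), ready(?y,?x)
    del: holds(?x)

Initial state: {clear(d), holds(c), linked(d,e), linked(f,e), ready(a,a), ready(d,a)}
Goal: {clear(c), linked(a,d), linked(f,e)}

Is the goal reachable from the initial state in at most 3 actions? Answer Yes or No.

1. grab(d,a)  →  {clear(a), clear(d), holds(c), linked(a,d), linked(d,e), linked(f,e), ready(a,a), ready(d,a)}
2. drop(c,a)  →  {clear(a), clear(d), inpos(a), linked(a,d), linked(d,e), linked(f,e), ready(a,a), ready(a,c), ready(d,a)}
3. grab(a,c)  →  {clear(a), clear(c), clear(d), inpos(a), linked(a,d), linked(c,a), linked(d,e), linked(f,e), ready(a,a), ready(a,c), ready(d,a)}
optimal plan length = 3; 3 ≤ 3

Yes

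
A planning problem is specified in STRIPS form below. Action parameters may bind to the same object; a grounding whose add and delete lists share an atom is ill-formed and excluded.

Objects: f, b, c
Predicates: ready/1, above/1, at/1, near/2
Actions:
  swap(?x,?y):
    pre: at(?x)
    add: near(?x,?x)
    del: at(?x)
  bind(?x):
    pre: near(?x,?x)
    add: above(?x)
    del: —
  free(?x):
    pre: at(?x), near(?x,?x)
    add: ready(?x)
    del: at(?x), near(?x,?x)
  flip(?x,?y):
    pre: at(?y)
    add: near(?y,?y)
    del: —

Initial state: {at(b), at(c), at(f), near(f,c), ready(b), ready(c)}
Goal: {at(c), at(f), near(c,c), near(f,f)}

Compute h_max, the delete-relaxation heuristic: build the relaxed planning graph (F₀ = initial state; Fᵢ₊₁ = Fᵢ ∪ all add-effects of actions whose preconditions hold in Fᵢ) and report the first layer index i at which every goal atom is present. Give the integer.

1

F0 = init (6 atoms)
F1 = F0 ∪ {near(b,b), near(c,c), near(f,f)}  (9 atoms)
goal ⊆ F1  ⇒  h_max = 1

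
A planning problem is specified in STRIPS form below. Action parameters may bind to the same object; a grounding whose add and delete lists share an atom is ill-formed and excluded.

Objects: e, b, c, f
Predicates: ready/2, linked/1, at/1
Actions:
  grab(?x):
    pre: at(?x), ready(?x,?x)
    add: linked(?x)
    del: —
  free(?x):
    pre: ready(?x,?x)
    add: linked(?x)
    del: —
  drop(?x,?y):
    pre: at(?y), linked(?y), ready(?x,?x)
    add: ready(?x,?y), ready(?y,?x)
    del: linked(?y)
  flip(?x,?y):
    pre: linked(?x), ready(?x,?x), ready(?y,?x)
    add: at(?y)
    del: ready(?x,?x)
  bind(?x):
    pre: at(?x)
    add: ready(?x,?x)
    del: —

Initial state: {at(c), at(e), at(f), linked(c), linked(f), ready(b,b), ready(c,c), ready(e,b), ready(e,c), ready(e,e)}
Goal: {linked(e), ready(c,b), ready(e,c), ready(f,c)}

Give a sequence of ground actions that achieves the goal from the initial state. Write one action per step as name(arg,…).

1. grab(e)  →  {at(c), at(e), at(f), linked(c), linked(e), linked(f), ready(b,b), ready(c,c), ready(e,b), ready(e,c), ready(e,e)}
2. drop(b,c)  →  {at(c), at(e), at(f), linked(e), linked(f), ready(b,b), ready(b,c), ready(c,b), ready(c,c), ready(e,b), ready(e,c), ready(e,e)}
3. drop(c,f)  →  {at(c), at(e), at(f), linked(e), ready(b,b), ready(b,c), ready(c,b), ready(c,c), ready(c,f), ready(e,b), ready(e,c), ready(e,e), ready(f,c)}

grab(e); drop(b,c); drop(c,f)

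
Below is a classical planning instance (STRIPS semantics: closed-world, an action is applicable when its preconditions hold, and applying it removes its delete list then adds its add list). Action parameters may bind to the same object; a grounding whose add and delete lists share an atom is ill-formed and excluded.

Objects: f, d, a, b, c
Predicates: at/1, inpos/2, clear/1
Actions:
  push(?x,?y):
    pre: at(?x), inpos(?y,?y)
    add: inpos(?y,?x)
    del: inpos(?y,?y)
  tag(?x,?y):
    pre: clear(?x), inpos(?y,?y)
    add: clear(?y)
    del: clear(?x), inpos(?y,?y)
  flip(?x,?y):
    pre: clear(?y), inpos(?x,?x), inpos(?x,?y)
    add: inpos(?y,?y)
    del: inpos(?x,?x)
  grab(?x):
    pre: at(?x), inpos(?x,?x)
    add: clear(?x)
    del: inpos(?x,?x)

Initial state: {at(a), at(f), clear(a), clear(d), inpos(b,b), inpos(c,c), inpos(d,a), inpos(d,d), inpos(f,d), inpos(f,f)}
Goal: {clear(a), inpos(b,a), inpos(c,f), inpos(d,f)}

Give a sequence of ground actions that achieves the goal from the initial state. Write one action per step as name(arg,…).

push(f,d); push(f,c); push(a,b)

1. push(f,d)  →  {at(a), at(f), clear(a), clear(d), inpos(b,b), inpos(c,c), inpos(d,a), inpos(d,f), inpos(f,d), inpos(f,f)}
2. push(f,c)  →  {at(a), at(f), clear(a), clear(d), inpos(b,b), inpos(c,f), inpos(d,a), inpos(d,f), inpos(f,d), inpos(f,f)}
3. push(a,b)  →  {at(a), at(f), clear(a), clear(d), inpos(b,a), inpos(c,f), inpos(d,a), inpos(d,f), inpos(f,d), inpos(f,f)}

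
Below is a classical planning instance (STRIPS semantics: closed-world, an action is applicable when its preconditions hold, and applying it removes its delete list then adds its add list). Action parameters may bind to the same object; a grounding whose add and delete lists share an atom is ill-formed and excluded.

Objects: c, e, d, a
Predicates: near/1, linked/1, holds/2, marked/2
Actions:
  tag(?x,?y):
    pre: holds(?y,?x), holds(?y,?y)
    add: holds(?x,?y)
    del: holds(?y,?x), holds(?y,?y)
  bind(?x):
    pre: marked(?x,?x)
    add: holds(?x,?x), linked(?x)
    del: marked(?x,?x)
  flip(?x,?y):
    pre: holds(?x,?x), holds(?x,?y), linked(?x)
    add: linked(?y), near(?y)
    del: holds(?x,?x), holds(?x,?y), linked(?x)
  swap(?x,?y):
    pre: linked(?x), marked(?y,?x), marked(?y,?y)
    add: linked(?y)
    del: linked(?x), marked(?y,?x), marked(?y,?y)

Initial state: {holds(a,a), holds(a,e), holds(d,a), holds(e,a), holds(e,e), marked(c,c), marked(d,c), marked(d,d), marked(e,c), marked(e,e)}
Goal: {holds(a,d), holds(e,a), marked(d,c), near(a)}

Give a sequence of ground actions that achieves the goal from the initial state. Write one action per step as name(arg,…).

bind(e); bind(d); tag(a,d); flip(e,a); tag(e,a)

1. bind(e)  →  {holds(a,a), holds(a,e), holds(d,a), holds(e,a), holds(e,e), linked(e), marked(c,c), marked(d,c), marked(d,d), marked(e,c)}
2. bind(d)  →  {holds(a,a), holds(a,e), holds(d,a), holds(d,d), holds(e,a), holds(e,e), linked(d), linked(e), marked(c,c), marked(d,c), marked(e,c)}
3. tag(a,d)  →  {holds(a,a), holds(a,d), holds(a,e), holds(e,a), holds(e,e), linked(d), linked(e), marked(c,c), marked(d,c), marked(e,c)}
4. flip(e,a)  →  {holds(a,a), holds(a,d), holds(a,e), linked(a), linked(d), marked(c,c), marked(d,c), marked(e,c), near(a)}
5. tag(e,a)  →  {holds(a,d), holds(e,a), linked(a), linked(d), marked(c,c), marked(d,c), marked(e,c), near(a)}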